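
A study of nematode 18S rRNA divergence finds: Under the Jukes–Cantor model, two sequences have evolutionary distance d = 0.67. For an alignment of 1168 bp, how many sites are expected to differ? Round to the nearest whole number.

517

Invert JC69: p = (3/4)(1 − e^(−4d/3)) = 0.75 × (1 − e^(-0.893333)) = 0.75 × (1 − 0.409289) = 0.443033.
Expected differing sites = pL ≈ 0.443033 × 1168 = 517.462544 ≈ 517.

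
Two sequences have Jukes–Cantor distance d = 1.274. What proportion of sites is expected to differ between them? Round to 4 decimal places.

p = (3/4)(1 − e^(−4d/3)) = 0.75 × (1 − e^(-1.698667)) = 0.75 × (1 − 0.182927) = 0.612805.

0.6128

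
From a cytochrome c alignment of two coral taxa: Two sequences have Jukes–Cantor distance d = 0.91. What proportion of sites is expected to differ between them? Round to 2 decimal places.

p = (3/4)(1 − e^(−4d/3)) = 0.75 × (1 − e^(-1.213333)) = 0.75 × (1 − 0.297205) = 0.527096.

0.53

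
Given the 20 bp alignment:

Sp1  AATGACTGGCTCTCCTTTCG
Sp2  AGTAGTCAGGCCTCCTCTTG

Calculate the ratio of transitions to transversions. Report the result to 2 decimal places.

Transitions are A↔G and C↔T; transversions are all other mismatches.
Transitions: 9. Transversions: 1.
R = 9/1 = 9.00.

9.00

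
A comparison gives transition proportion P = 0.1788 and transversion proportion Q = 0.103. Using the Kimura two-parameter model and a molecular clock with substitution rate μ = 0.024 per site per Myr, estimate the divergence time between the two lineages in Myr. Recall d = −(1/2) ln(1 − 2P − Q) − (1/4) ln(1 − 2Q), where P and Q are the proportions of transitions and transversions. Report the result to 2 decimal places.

Under the Kimura two-parameter model, d = −½ ln(1 − 2P − Q) − ¼ ln(1 − 2Q).
1 − 2P − Q = 0.5394, giving −½ ln(0.5394) = 0.308649.
1 − 2Q = 0.794, giving −¼ ln(0.794) = 0.057668.
d = 0.308649 + 0.057668 = 0.366317.
Under a molecular clock d = 2μt, so t = d/(2μ) = 0.366317 / (2 × 0.024) = 7.63 Myr.

7.63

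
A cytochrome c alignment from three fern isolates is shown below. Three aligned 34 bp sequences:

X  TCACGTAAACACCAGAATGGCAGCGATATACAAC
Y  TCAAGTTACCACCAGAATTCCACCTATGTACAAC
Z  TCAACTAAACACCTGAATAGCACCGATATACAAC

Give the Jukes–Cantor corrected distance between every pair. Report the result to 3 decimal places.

d(X,Y) = 0.282, d(X,Z) = 0.164, d(Y,Z) = 0.282

X–Y: 8/34 sites differ → p ≈ 0.235294, d = −0.75 ln(1 − 0.313725) = 0.282358 ≈ 0.282.
X–Z: 5/34 sites differ → p ≈ 0.147059, d = −0.75 ln(1 − 0.196079) = 0.163691 ≈ 0.164.
Y–Z: 8/34 sites differ → p ≈ 0.235294, d = −0.75 ln(1 − 0.313725) = 0.282358 ≈ 0.282.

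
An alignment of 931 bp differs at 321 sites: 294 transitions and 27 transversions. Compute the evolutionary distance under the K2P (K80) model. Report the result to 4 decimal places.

0.5552

P = 294/931 ≈ 0.315789 and Q = 27/931 ≈ 0.029001.
Under the Kimura two-parameter model, d = −½ ln(1 − 2P − Q) − ¼ ln(1 − 2Q).
1 − 2P − Q = 0.339421, giving −½ ln(0.339421) = 0.540257.
1 − 2Q = 0.941998, giving −¼ ln(0.941998) = 0.014938.
d = 0.540257 + 0.014938 = 0.555195.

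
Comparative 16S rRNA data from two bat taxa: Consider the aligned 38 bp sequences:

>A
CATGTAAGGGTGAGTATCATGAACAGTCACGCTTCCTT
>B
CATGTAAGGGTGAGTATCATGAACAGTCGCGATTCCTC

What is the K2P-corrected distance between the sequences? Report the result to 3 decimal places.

Of 38 sites, 2 differences are transitions and 1 are transversions, so P = 2/38 ≈ 0.052632 and Q = 1/38 ≈ 0.026316.
Under the Kimura two-parameter model, d = −½ ln(1 − 2P − Q) − ¼ ln(1 − 2Q).
1 − 2P − Q = 0.86842, giving −½ ln(0.86842) = 0.070540.
1 − 2Q = 0.947368, giving −¼ ln(0.947368) = 0.013517.
d = 0.070540 + 0.013517 = 0.084057.

0.084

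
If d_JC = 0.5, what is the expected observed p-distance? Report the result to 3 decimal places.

p = (3/4)(1 − e^(−4d/3)) = 0.75 × (1 − e^(-0.666667)) = 0.75 × (1 − 0.513417) = 0.364937.

0.365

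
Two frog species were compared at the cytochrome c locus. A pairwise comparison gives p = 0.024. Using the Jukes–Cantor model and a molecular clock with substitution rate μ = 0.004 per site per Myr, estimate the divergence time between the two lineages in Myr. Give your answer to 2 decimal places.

3.05

d = −(3/4) ln(1 − 4p/3) = −0.75 ln(1 − 0.032) = −0.75 ln(0.968)
  = −0.75 × (-0.032523) = 0.024392 substitutions/site.
Under a molecular clock d = 2μt, so t = d/(2μ) = 0.024392 / (2 × 0.004) = 3.05 Myr.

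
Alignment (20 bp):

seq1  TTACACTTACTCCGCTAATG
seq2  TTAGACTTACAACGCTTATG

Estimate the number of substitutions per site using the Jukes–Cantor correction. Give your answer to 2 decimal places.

The sequences differ at 4 of 20 sites (4, 11, 12, 17), so p = 4/20 = 0.2.
d = −(3/4) ln(1 − 4p/3) = −0.75 ln(1 − 0.266667) = −0.75 ln(0.733333)
  = −0.75 × (-0.310155) = 0.232616 substitutions/site.

0.23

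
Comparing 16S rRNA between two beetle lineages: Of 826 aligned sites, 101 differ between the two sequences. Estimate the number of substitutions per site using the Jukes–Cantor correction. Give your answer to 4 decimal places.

p = 101/826 ≈ 0.122276.
d = −(3/4) ln(1 − 4p/3) = −0.75 ln(1 − 0.163035) = −0.75 ln(0.836965)
  = −0.75 × (-0.177973) = 0.133480 substitutions/site.

0.1335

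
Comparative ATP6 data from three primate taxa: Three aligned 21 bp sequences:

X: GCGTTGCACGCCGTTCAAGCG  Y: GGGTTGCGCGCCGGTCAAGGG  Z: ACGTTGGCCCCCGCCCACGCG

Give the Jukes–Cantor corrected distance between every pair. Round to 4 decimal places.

X–Y: 4/21 sites differ → p ≈ 0.190476, d = −0.75 ln(1 − 0.253968) = 0.219740 ≈ 0.2197.
X–Z: 7/21 sites differ → p ≈ 0.333333, d = −0.75 ln(1 − 0.444444) = 0.440839 ≈ 0.4408.
Y–Z: 9/21 sites differ → p ≈ 0.428571, d = −0.75 ln(1 − 0.571428) = 0.635472 ≈ 0.6355.

d(X,Y) = 0.2197, d(X,Z) = 0.4408, d(Y,Z) = 0.6355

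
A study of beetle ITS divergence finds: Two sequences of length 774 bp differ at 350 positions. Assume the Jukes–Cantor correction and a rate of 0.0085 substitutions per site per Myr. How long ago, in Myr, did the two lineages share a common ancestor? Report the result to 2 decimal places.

40.75

p = 350/774 ≈ 0.452196.
d = −(3/4) ln(1 − 4p/3) = −0.75 ln(1 − 0.602928) = −0.75 ln(0.397072)
  = −0.75 × (-0.923638) = 0.692729 substitutions/site.
Under a molecular clock d = 2μt, so t = d/(2μ) = 0.692729 / (2 × 0.0085) = 40.75 Myr.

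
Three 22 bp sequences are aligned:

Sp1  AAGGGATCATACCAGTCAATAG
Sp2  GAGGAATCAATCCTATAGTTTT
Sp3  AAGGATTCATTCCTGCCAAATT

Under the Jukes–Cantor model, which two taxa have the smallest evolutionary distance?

Sp1 and Sp3

Sp1–Sp2: 11/22 differ, p = 0.500, d = 0.824.
Sp1–Sp3: 8/22 differ, p = 0.364, d = 0.497.
Sp2–Sp3: 9/22 differ, p = 0.409, d = 0.591.
The smallest distance is between Sp1 and Sp3.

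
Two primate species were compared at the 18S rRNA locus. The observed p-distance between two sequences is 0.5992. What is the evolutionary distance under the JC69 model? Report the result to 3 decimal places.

d = −(3/4) ln(1 − 4p/3) = −0.75 ln(1 − 0.798933) = −0.75 ln(0.201067)
  = −0.75 × (-1.604117) = 1.203088 substitutions/site.

1.203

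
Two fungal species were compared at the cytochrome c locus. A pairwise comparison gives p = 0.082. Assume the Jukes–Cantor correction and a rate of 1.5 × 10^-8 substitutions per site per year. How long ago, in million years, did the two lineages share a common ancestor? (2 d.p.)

d = −(3/4) ln(1 − 4p/3) = −0.75 ln(1 − 0.109333) = −0.75 ln(0.890667)
  = −0.75 × (-0.115785) = 0.086839 substitutions/site.
Under a molecular clock d = 2μt, so t = d/(2μ) = 0.086839 / (2 × 1.5 × 10^-8) = 2.89 million years.

2.89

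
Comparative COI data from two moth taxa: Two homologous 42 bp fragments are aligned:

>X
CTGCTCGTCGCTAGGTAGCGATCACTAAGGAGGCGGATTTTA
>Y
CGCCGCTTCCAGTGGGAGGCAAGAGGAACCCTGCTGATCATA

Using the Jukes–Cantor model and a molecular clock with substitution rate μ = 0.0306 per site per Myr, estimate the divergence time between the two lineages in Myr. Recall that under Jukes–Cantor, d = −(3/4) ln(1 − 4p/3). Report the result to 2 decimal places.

The sequences differ at 22 of 42 sites, so p = 22/42 ≈ 0.52381.
d = −(3/4) ln(1 − 4p/3) = −0.75 ln(1 − 0.698413) = −0.75 ln(0.301587)
  = −0.75 × (-1.198697) = 0.899023 substitutions/site.
Under a molecular clock d = 2μt, so t = d/(2μ) = 0.899023 / (2 × 0.0306) = 14.69 Myr.

14.69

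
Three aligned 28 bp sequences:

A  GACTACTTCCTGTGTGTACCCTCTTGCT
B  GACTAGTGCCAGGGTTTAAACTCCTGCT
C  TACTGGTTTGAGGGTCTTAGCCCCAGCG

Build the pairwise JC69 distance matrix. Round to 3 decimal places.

d(A,B) = 0.360, d(A,C) = 0.940, d(B,C) = 0.556

A–B: 8/28 sites differ → p ≈ 0.285714, d = −0.75 ln(1 − 0.380952) = 0.359679 ≈ 0.360.
A–C: 15/28 sites differ → p ≈ 0.535714, d = −0.75 ln(1 − 0.714285) = 0.939570 ≈ 0.940.
B–C: 11/28 sites differ → p ≈ 0.392857, d = −0.75 ln(1 − 0.523809) = 0.556452 ≈ 0.556.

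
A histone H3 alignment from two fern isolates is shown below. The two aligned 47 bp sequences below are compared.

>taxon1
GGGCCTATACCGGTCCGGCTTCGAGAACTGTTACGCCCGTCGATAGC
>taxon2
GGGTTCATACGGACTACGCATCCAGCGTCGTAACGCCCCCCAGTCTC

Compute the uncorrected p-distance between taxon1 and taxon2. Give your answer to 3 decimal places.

The sequences differ at 22 of 47 positions.
p = 22/47 = 0.468085… ≈ 0.468 (to 3 d.p.).

0.468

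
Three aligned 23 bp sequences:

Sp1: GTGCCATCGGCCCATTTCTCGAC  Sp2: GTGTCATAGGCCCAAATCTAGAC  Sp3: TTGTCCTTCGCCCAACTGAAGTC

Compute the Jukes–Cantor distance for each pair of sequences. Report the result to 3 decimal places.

d(Sp1,Sp2) = 0.257, d(Sp1,Sp3) = 0.761, d(Sp2,Sp3) = 0.467

Sp1–Sp2: 5/23 sites differ → p ≈ 0.217391, d = −0.75 ln(1 − 0.289855) = 0.256715 ≈ 0.257.
Sp1–Sp3: 11/23 sites differ → p ≈ 0.478261, d = −0.75 ln(1 − 0.637681) = 0.761423 ≈ 0.761.
Sp2–Sp3: 8/23 sites differ → p ≈ 0.347826, d = −0.75 ln(1 − 0.463768) = 0.467391 ≈ 0.467.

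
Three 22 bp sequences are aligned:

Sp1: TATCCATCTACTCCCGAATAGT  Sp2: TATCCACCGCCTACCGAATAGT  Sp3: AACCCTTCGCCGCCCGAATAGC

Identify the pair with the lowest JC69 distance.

Sp1–Sp2: 4/22 differ, p = 0.182, d = 0.208.
Sp1–Sp3: 7/22 differ, p = 0.318, d = 0.414.
Sp2–Sp3: 7/22 differ, p = 0.318, d = 0.414.
The smallest distance is between Sp1 and Sp2.

Sp1 and Sp2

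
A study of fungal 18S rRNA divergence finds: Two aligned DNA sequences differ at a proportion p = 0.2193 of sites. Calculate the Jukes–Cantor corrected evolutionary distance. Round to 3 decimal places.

d = −(3/4) ln(1 − 4p/3) = −0.75 ln(1 − 0.2924) = −0.75 ln(0.7076)
  = −0.75 × (-0.345876) = 0.259407 substitutions/site.

0.259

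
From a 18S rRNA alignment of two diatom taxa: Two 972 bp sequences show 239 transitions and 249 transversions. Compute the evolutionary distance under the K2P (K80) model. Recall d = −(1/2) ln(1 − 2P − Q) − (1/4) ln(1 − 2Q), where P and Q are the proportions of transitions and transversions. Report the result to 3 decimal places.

P = 239/972 ≈ 0.245885 and Q = 249/972 ≈ 0.256173.
Under the Kimura two-parameter model, d = −½ ln(1 − 2P − Q) − ¼ ln(1 − 2Q).
1 − 2P − Q = 0.252057, giving −½ ln(0.252057) = 0.689050.
1 − 2Q = 0.487654, giving −¼ ln(0.487654) = 0.179537.
d = 0.689050 + 0.179537 = 0.868587.

0.869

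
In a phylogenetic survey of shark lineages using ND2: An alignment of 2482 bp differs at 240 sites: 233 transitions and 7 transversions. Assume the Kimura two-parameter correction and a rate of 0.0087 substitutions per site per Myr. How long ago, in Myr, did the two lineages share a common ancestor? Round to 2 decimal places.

6.16

P = 233/2482 ≈ 0.093876 and Q = 7/2482 ≈ 0.00282.
Under the Kimura two-parameter model, d = −½ ln(1 − 2P − Q) − ¼ ln(1 − 2Q).
1 − 2P − Q = 0.809428, giving −½ ln(0.809428) = 0.105714.
1 − 2Q = 0.99436, giving −¼ ln(0.99436) = 0.001414.
d = 0.105714 + 0.001414 = 0.107128.
Under a molecular clock d = 2μt, so t = d/(2μ) = 0.107128 / (2 × 0.0087) = 6.16 Myr.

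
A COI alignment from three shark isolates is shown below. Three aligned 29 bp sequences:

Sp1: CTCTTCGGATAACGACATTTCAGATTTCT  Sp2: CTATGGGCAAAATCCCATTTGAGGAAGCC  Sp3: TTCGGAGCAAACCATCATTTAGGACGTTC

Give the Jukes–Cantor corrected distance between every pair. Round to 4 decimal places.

d(Sp1,Sp2) = 0.7739, d(Sp1,Sp3) = 0.8776, d(Sp2,Sp3) = 0.8776

Sp1–Sp2: 14/29 sites differ → p ≈ 0.482759, d = −0.75 ln(1 − 0.643679) = 0.773942 ≈ 0.7739.
Sp1–Sp3: 15/29 sites differ → p ≈ 0.517241, d = −0.75 ln(1 − 0.689655) = 0.877553 ≈ 0.8776.
Sp2–Sp3: 15/29 sites differ → p ≈ 0.517241, d = −0.75 ln(1 − 0.689655) = 0.877553 ≈ 0.8776.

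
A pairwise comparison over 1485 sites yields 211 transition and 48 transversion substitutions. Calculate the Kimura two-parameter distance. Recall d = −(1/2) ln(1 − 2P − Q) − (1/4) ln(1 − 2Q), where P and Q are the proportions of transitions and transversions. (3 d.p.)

0.207

P = 211/1485 ≈ 0.142088 and Q = 48/1485 ≈ 0.032323.
Under the Kimura two-parameter model, d = −½ ln(1 − 2P − Q) − ¼ ln(1 − 2Q).
1 − 2P − Q = 0.683501, giving −½ ln(0.683501) = 0.190264.
1 − 2Q = 0.935354, giving −¼ ln(0.935354) = 0.016708.
d = 0.190264 + 0.016708 = 0.206972.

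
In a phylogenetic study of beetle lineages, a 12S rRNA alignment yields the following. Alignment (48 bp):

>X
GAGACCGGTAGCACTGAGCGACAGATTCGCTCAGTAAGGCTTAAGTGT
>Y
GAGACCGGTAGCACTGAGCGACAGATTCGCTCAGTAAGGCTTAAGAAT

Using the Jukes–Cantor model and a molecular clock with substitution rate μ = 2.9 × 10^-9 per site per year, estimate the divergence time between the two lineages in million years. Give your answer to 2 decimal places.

The sequences differ at 2 of 48 sites (46, 47), so p = 2/48 ≈ 0.041667.
d = −(3/4) ln(1 − 4p/3) = −0.75 ln(1 − 0.055556) = −0.75 ln(0.944444)
  = −0.75 × (-0.057159) = 0.042869 substitutions/site.
Under a molecular clock d = 2μt, so t = d/(2μ) = 0.042869 / (2 × 2.9 × 10^-9) = 7.39 million years.

7.39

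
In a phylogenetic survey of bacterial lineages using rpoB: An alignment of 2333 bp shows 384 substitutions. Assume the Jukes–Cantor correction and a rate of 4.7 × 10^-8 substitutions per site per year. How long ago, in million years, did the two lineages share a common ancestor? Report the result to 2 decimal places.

p = 384/2333 ≈ 0.164595.
d = −(3/4) ln(1 − 4p/3) = −0.75 ln(1 − 0.21946) = −0.75 ln(0.78054)
  = −0.75 × (-0.247769) = 0.185827 substitutions/site.
Under a molecular clock d = 2μt, so t = d/(2μ) = 0.185827 / (2 × 4.7 × 10^-8) = 1.98 million years.

1.98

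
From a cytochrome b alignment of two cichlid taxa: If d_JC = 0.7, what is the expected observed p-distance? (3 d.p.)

p = (3/4)(1 − e^(−4d/3)) = 0.75 × (1 − e^(-0.933333)) = 0.75 × (1 − 0.393241) = 0.455069.

0.455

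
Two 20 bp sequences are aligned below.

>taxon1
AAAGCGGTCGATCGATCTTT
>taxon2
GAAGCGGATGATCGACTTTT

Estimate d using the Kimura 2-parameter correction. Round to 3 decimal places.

Of 20 sites, 4 differences are transitions and 1 are transversions, so P = 4/20 = 0.2 and Q = 1/20 = 0.05.
Under the Kimura two-parameter model, d = −½ ln(1 − 2P − Q) − ¼ ln(1 − 2Q).
1 − 2P − Q = 0.55, giving −½ ln(0.55) = 0.298919.
1 − 2Q = 0.9, giving −¼ ln(0.9) = 0.026340.
d = 0.298919 + 0.026340 = 0.325259.

0.325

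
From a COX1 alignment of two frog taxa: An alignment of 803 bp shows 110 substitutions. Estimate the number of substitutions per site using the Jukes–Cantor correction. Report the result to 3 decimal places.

p = 110/803 ≈ 0.136986.
d = −(3/4) ln(1 − 4p/3) = −0.75 ln(1 − 0.182648) = −0.75 ln(0.817352)
  = −0.75 × (-0.201685) = 0.151264 substitutions/site.

0.151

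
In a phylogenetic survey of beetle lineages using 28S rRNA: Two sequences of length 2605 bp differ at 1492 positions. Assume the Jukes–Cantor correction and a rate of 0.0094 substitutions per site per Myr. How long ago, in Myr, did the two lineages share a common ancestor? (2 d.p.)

p = 1492/2605 ≈ 0.572745.
d = −(3/4) ln(1 − 4p/3) = −0.75 ln(1 − 0.76366) = −0.75 ln(0.23634)
  = −0.75 × (-1.442484) = 1.081863 substitutions/site.
Under a molecular clock d = 2μt, so t = d/(2μ) = 1.081863 / (2 × 0.0094) = 57.55 Myr.

57.55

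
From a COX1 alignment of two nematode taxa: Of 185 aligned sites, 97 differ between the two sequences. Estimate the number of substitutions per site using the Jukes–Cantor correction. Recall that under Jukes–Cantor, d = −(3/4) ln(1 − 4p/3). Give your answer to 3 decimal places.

0.901

p = 97/185 ≈ 0.524324.
d = −(3/4) ln(1 − 4p/3) = −0.75 ln(1 − 0.699099) = −0.75 ln(0.300901)
  = −0.75 × (-1.200974) = 0.900731 substitutions/site.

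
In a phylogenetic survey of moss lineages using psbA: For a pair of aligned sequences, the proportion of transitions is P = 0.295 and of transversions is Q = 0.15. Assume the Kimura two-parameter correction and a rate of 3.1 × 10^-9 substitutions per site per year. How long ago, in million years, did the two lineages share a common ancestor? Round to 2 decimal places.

Under the Kimura two-parameter model, d = −½ ln(1 − 2P − Q) − ¼ ln(1 − 2Q).
1 − 2P − Q = 0.26, giving −½ ln(0.26) = 0.673537.
1 − 2Q = 0.7, giving −¼ ln(0.7) = 0.089169.
d = 0.673537 + 0.089169 = 0.762706.
Under a molecular clock d = 2μt, so t = d/(2μ) = 0.762706 / (2 × 3.1 × 10^-9) = 123.02 million years.

123.02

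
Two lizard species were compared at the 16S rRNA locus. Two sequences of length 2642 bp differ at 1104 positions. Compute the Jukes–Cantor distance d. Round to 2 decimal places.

p = 1104/2642 ≈ 0.417865.
d = −(3/4) ln(1 − 4p/3) = −0.75 ln(1 − 0.557153) = −0.75 ln(0.442847)
  = −0.75 × (-0.814531) = 0.610898 substitutions/site.

0.61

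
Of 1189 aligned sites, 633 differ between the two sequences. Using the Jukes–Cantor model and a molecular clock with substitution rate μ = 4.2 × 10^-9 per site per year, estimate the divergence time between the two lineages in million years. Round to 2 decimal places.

110.48

p = 633/1189 ≈ 0.53238.
d = −(3/4) ln(1 − 4p/3) = −0.75 ln(1 − 0.70984) = −0.75 ln(0.29016)
  = −0.75 × (-1.237323) = 0.927992 substitutions/site.
Under a molecular clock d = 2μt, so t = d/(2μ) = 0.927992 / (2 × 4.2 × 10^-9) = 110.48 million years.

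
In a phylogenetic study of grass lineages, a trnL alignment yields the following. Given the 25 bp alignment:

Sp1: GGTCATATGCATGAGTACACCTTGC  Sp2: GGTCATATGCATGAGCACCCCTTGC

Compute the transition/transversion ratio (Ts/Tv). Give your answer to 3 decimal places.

1.000

Transitions are A↔G and C↔T; transversions are all other mismatches.
Transitions: 1. Transversions: 1.
R = 1/1 = 1.000.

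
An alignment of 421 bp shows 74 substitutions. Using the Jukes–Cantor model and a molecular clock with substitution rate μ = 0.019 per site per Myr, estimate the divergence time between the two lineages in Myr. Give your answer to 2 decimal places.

p = 74/421 ≈ 0.175772.
d = −(3/4) ln(1 − 4p/3) = −0.75 ln(1 − 0.234363) = −0.75 ln(0.765637)
  = −0.75 × (-0.267047) = 0.200285 substitutions/site.
Under a molecular clock d = 2μt, so t = d/(2μ) = 0.200285 / (2 × 0.019) = 5.27 Myr.

5.27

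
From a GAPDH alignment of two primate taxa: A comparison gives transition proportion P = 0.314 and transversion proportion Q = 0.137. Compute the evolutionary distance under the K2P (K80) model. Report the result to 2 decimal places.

Under the Kimura two-parameter model, d = −½ ln(1 − 2P − Q) − ¼ ln(1 − 2Q).
1 − 2P − Q = 0.235, giving −½ ln(0.235) = 0.724085.
1 − 2Q = 0.726, giving −¼ ln(0.726) = 0.080051.
d = 0.724085 + 0.080051 = 0.804136.

0.80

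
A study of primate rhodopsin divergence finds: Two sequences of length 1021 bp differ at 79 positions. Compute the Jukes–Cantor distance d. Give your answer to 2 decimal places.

0.08

p = 79/1021 ≈ 0.077375.
d = −(3/4) ln(1 − 4p/3) = −0.75 ln(1 − 0.103167) = −0.75 ln(0.896833)
  = −0.75 × (-0.108886) = 0.081665 substitutions/site.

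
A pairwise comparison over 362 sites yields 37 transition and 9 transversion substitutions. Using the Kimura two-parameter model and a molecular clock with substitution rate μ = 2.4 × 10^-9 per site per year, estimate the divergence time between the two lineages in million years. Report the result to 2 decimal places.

P = 37/362 ≈ 0.10221 and Q = 9/362 ≈ 0.024862.
Under the Kimura two-parameter model, d = −½ ln(1 − 2P − Q) − ¼ ln(1 − 2Q).
1 − 2P − Q = 0.770718, giving −½ ln(0.770718) = 0.130216.
1 − 2Q = 0.950276, giving −¼ ln(0.950276) = 0.012751.
d = 0.130216 + 0.012751 = 0.142967.
Under a molecular clock d = 2μt, so t = d/(2μ) = 0.142967 / (2 × 2.4 × 10^-9) = 29.78 million years.

29.78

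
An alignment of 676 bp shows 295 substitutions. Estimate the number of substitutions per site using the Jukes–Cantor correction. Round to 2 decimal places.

0.65

p = 295/676 ≈ 0.436391.
d = −(3/4) ln(1 − 4p/3) = −0.75 ln(1 − 0.581855) = −0.75 ln(0.418145)
  = −0.75 × (-0.871927) = 0.653945 substitutions/site.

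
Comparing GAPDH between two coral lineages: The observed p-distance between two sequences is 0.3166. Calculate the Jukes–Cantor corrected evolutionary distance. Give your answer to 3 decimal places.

0.411

d = −(3/4) ln(1 − 4p/3) = −0.75 ln(1 − 0.422133) = −0.75 ln(0.577867)
  = −0.75 × (-0.548412) = 0.411309 substitutions/site.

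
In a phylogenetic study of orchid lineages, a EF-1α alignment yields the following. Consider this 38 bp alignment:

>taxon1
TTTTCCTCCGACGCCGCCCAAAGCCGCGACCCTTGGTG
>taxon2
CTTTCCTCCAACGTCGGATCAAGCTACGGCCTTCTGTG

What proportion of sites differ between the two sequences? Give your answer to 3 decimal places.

0.342

The sequences differ at 13 of 38 positions.
p = 13/38 = 0.342105… ≈ 0.342 (to 3 d.p.).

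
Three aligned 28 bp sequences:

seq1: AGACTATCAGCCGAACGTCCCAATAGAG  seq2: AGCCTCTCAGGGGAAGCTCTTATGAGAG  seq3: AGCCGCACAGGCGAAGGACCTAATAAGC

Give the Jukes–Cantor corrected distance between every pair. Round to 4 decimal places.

seq1–seq2: 10/28 sites differ → p ≈ 0.357143, d = −0.75 ln(1 − 0.476191) = 0.484971 ≈ 0.4850.
seq1–seq3: 11/28 sites differ → p ≈ 0.392857, d = −0.75 ln(1 − 0.523809) = 0.556452 ≈ 0.5565.
seq2–seq3: 11/28 sites differ → p ≈ 0.392857, d = −0.75 ln(1 − 0.523809) = 0.556452 ≈ 0.5565.

d(seq1,seq2) = 0.4850, d(seq1,seq3) = 0.5565, d(seq2,seq3) = 0.5565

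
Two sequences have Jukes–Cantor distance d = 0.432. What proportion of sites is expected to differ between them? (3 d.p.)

p = (3/4)(1 − e^(−4d/3)) = 0.75 × (1 − e^(-0.576)) = 0.75 × (1 − 0.562142) = 0.328394.

0.328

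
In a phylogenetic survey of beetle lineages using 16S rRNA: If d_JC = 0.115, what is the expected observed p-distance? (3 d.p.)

0.107

p = (3/4)(1 − e^(−4d/3)) = 0.75 × (1 − e^(-0.153333)) = 0.75 × (1 − 0.857844) = 0.106617.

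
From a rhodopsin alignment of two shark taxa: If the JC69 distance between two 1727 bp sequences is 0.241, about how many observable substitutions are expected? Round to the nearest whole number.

356

Invert JC69: p = (3/4)(1 − e^(−4d/3)) = 0.75 × (1 − e^(-0.321333)) = 0.75 × (1 − 0.725182) = 0.206114.
Expected differing sites = pL ≈ 0.206114 × 1727 = 355.958878 ≈ 356.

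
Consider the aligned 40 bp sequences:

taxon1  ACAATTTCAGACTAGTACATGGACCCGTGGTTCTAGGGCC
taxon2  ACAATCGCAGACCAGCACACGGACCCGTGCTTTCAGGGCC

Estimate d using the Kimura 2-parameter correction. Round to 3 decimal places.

Of 40 sites, 6 differences are transitions and 2 are transversions, so P = 6/40 = 0.15 and Q = 2/40 = 0.05.
Under the Kimura two-parameter model, d = −½ ln(1 − 2P − Q) − ¼ ln(1 − 2Q).
1 − 2P − Q = 0.65, giving −½ ln(0.65) = 0.215391.
1 − 2Q = 0.9, giving −¼ ln(0.9) = 0.026340.
d = 0.215391 + 0.026340 = 0.241731.

0.242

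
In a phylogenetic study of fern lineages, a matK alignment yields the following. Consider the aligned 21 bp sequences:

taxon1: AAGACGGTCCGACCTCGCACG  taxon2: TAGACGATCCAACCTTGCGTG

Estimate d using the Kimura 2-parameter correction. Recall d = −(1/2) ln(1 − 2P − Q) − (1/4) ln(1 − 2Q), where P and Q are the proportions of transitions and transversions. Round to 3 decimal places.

Of 21 sites, 5 differences are transitions and 1 are transversions, so P = 5/21 ≈ 0.238095 and Q = 1/21 ≈ 0.047619.
Under the Kimura two-parameter model, d = −½ ln(1 − 2P − Q) − ¼ ln(1 − 2Q).
1 − 2P − Q = 0.476191, giving −½ ln(0.476191) = 0.370968.
1 − 2Q = 0.904762, giving −¼ ln(0.904762) = 0.025021.
d = 0.370968 + 0.025021 = 0.395989.

0.396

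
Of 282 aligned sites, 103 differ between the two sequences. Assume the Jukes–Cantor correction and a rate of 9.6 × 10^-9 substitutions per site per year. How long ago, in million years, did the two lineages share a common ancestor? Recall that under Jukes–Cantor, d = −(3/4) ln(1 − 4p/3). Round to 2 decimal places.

26.07

p = 103/282 ≈ 0.365248.
d = −(3/4) ln(1 − 4p/3) = −0.75 ln(1 − 0.486997) = −0.75 ln(0.513003)
  = −0.75 × (-0.667474) = 0.500606 substitutions/site.
Under a molecular clock d = 2μt, so t = d/(2μ) = 0.500606 / (2 × 9.6 × 10^-9) = 26.07 million years.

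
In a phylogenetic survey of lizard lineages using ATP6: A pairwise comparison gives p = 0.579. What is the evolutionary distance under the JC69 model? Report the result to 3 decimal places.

1.109

d = −(3/4) ln(1 − 4p/3) = −0.75 ln(1 − 0.772) = −0.75 ln(0.228)
  = −0.75 × (-1.478410) = 1.108808 substitutions/site.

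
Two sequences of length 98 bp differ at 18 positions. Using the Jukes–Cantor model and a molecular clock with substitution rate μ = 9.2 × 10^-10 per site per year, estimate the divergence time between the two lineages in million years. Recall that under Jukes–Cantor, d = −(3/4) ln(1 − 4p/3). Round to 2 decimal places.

114.50

p = 18/98 ≈ 0.183673.
d = −(3/4) ln(1 − 4p/3) = −0.75 ln(1 − 0.244897) = −0.75 ln(0.755103)
  = −0.75 × (-0.280901) = 0.210676 substitutions/site.
Under a molecular clock d = 2μt, so t = d/(2μ) = 0.210676 / (2 × 9.2 × 10^-10) = 114.50 million years.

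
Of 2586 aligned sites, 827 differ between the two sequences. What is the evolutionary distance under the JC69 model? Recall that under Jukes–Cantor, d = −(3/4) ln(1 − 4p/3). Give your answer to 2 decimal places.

0.42

p = 827/2586 ≈ 0.319799.
d = −(3/4) ln(1 − 4p/3) = −0.75 ln(1 − 0.426399) = −0.75 ln(0.573601)
  = −0.75 × (-0.555821) = 0.416866 substitutions/site.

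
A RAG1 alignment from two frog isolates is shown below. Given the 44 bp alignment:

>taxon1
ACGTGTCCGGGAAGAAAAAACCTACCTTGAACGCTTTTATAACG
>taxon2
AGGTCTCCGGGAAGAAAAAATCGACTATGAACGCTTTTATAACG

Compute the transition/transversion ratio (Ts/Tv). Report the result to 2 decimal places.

Transitions are A↔G and C↔T; transversions are all other mismatches.
Transitions: 2. Transversions: 4.
R = 2/4 = 0.50.

0.50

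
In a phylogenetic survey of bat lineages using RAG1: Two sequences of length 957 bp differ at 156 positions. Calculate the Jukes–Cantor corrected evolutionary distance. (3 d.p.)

p = 156/957 ≈ 0.163009.
d = −(3/4) ln(1 − 4p/3) = −0.75 ln(1 − 0.217345) = −0.75 ln(0.782655)
  = −0.75 × (-0.245063) = 0.183797 substitutions/site.

0.184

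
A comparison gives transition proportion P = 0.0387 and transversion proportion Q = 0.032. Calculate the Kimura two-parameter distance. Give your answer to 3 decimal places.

0.074

Under the Kimura two-parameter model, d = −½ ln(1 − 2P − Q) − ¼ ln(1 − 2Q).
1 − 2P − Q = 0.8906, giving −½ ln(0.8906) = 0.057930.
1 − 2Q = 0.936, giving −¼ ln(0.936) = 0.016535.
d = 0.057930 + 0.016535 = 0.074465.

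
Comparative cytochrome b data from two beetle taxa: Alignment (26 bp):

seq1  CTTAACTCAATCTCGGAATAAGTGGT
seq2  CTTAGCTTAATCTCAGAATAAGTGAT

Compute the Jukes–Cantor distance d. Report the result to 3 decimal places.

The sequences differ at 4 of 26 sites (5, 8, 15, 25), so p = 4/26 ≈ 0.153846.
d = −(3/4) ln(1 − 4p/3) = −0.75 ln(1 − 0.205128) = −0.75 ln(0.794872)
  = −0.75 × (-0.229574) = 0.172181 substitutions/site.

0.172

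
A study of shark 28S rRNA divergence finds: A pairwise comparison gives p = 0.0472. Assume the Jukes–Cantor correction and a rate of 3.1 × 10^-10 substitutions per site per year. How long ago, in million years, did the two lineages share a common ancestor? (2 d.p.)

d = −(3/4) ln(1 − 4p/3) = −0.75 ln(1 − 0.062933) = −0.75 ln(0.937067)
  = −0.75 × (-0.065000) = 0.048750 substitutions/site.
Under a molecular clock d = 2μt, so t = d/(2μ) = 0.048750 / (2 × 3.1 × 10^-10) = 78.63 million years.

78.63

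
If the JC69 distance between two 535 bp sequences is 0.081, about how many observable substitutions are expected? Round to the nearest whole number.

41

Invert JC69: p = (3/4)(1 − e^(−4d/3)) = 0.75 × (1 − e^(-0.108)) = 0.75 × (1 − 0.897628) = 0.076779.
Expected differing sites = pL ≈ 0.076779 × 535 = 41.076765 ≈ 41.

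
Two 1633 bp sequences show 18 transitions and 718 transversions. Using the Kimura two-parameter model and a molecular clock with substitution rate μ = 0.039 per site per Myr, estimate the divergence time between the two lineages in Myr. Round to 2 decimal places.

10.75

P = 18/1633 ≈ 0.011023 and Q = 718/1633 ≈ 0.439682.
Under the Kimura two-parameter model, d = −½ ln(1 − 2P − Q) − ¼ ln(1 − 2Q).
1 − 2P − Q = 0.538272, giving −½ ln(0.538272) = 0.309696.
1 − 2Q = 0.120636, giving −¼ ln(0.120636) = 0.528744.
d = 0.309696 + 0.528744 = 0.838440.
Under a molecular clock d = 2μt, so t = d/(2μ) = 0.838440 / (2 × 0.039) = 10.75 Myr.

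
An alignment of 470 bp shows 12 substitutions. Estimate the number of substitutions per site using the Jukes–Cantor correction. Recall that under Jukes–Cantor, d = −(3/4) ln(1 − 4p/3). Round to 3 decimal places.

p = 12/470 ≈ 0.025532.
d = −(3/4) ln(1 − 4p/3) = −0.75 ln(1 − 0.034043) = −0.75 ln(0.965957)
  = −0.75 × (-0.034636) = 0.025977 substitutions/site.

0.026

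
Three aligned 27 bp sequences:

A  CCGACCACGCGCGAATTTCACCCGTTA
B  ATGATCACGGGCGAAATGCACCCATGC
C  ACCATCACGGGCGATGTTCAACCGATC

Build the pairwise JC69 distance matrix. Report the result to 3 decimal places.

d(A,B) = 0.441, d(A,C) = 0.441, d(B,C) = 0.441

A–B: 9/27 sites differ → p ≈ 0.333333, d = −0.75 ln(1 − 0.444444) = 0.440839 ≈ 0.441.
A–C: 9/27 sites differ → p ≈ 0.333333, d = −0.75 ln(1 − 0.444444) = 0.440839 ≈ 0.441.
B–C: 9/27 sites differ → p ≈ 0.333333, d = −0.75 ln(1 − 0.444444) = 0.440839 ≈ 0.441.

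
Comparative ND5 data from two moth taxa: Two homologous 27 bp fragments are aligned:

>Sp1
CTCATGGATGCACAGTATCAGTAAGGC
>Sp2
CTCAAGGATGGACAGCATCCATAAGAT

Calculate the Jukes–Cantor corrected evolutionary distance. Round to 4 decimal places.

The sequences differ at 7 of 27 sites (5, 11, 16, 20, 21, 26, 27), so p = 7/27 ≈ 0.259259.
d = −(3/4) ln(1 − 4p/3) = −0.75 ln(1 − 0.345679) = −0.75 ln(0.654321)
  = −0.75 × (-0.424157) = 0.318118 substitutions/site.

0.3181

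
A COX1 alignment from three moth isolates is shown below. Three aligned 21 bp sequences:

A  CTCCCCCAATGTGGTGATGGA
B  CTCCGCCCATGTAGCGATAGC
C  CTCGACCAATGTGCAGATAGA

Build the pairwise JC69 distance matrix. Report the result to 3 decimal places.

A–B: 6/21 sites differ → p ≈ 0.285714, d = −0.75 ln(1 − 0.380952) = 0.359679 ≈ 0.360.
A–C: 5/21 sites differ → p ≈ 0.238095, d = −0.75 ln(1 − 0.31746) = 0.286451 ≈ 0.286.
B–C: 7/21 sites differ → p ≈ 0.333333, d = −0.75 ln(1 − 0.444444) = 0.440839 ≈ 0.441.

d(A,B) = 0.360, d(A,C) = 0.286, d(B,C) = 0.441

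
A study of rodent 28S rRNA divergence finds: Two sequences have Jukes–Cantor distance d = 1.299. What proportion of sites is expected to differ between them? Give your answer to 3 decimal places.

p = (3/4)(1 − e^(−4d/3)) = 0.75 × (1 − e^(-1.732)) = 0.75 × (1 − 0.176930) = 0.617303.

0.617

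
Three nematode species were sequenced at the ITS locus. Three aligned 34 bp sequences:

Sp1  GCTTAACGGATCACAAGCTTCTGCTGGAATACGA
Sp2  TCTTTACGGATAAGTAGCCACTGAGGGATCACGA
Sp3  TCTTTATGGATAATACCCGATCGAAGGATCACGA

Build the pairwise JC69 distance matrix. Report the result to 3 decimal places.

d(Sp1,Sp2) = 0.423, d(Sp1,Sp3) = 0.665, d(Sp2,Sp3) = 0.326

Sp1–Sp2: 11/34 sites differ → p ≈ 0.323529, d = −0.75 ln(1 − 0.431372) = 0.423397 ≈ 0.423.
Sp1–Sp3: 15/34 sites differ → p ≈ 0.441176, d = −0.75 ln(1 − 0.588235) = 0.665477 ≈ 0.665.
Sp2–Sp3: 9/34 sites differ → p ≈ 0.264706, d = −0.75 ln(1 − 0.352941) = 0.326488 ≈ 0.326.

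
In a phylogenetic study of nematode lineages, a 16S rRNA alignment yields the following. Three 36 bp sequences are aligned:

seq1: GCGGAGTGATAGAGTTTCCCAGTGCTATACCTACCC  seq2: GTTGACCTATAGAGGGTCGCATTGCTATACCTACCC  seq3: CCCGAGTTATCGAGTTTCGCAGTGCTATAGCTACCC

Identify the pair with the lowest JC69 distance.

seq1–seq2: 9/36 differ, p = 0.250, d = 0.304.
seq1–seq3: 6/36 differ, p = 0.167, d = 0.188.
seq2–seq3: 10/36 differ, p = 0.278, d = 0.347.
The smallest distance is between seq1 and seq3.

seq1 and seq3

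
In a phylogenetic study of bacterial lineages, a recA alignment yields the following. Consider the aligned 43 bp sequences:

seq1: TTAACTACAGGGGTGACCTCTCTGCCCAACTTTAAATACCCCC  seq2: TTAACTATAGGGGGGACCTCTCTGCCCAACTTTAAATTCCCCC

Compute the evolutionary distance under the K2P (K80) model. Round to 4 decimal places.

Of 43 sites, 1 differences are transitions and 2 are transversions, so P = 1/43 ≈ 0.023256 and Q = 2/43 ≈ 0.046512.
Under the Kimura two-parameter model, d = −½ ln(1 − 2P − Q) − ¼ ln(1 − 2Q).
1 − 2P − Q = 0.906976, giving −½ ln(0.906976) = 0.048820.
1 − 2Q = 0.906976, giving −¼ ln(0.906976) = 0.024410.
d = 0.048820 + 0.024410 = 0.073230.

0.0732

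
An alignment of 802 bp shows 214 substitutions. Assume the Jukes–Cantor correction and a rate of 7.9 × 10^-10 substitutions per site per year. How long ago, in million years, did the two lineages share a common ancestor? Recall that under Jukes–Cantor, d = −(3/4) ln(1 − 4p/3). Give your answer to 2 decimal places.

208.72

p = 214/802 ≈ 0.266833.
d = −(3/4) ln(1 − 4p/3) = −0.75 ln(1 − 0.355777) = −0.75 ln(0.644223)
  = −0.75 × (-0.439710) = 0.329783 substitutions/site.
Under a molecular clock d = 2μt, so t = d/(2μ) = 0.329783 / (2 × 7.9 × 10^-10) = 208.72 million years.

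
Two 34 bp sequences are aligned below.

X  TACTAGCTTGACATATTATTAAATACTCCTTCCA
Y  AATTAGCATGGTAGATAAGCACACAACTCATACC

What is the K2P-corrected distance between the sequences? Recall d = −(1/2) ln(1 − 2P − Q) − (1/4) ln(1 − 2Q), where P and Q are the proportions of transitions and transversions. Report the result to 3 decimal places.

0.834

Of 34 sites, 7 differences are transitions and 10 are transversions, so P = 7/34 ≈ 0.205882 and Q = 10/34 ≈ 0.294118.
Under the Kimura two-parameter model, d = −½ ln(1 − 2P − Q) − ¼ ln(1 − 2Q).
1 − 2P − Q = 0.294118, giving −½ ln(0.294118) = 0.611887.
1 − 2Q = 0.411764, giving −¼ ln(0.411764) = 0.221826.
d = 0.611887 + 0.221826 = 0.833713.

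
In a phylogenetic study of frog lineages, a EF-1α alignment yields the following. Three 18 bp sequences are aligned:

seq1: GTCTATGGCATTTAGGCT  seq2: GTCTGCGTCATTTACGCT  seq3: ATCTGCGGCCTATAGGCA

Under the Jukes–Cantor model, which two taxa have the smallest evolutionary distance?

seq1–seq2: 4/18 differ, p = 0.222, d = 0.264.
seq1–seq3: 6/18 differ, p = 0.333, d = 0.441.
seq2–seq3: 6/18 differ, p = 0.333, d = 0.441.
The smallest distance is between seq1 and seq2.

seq1 and seq2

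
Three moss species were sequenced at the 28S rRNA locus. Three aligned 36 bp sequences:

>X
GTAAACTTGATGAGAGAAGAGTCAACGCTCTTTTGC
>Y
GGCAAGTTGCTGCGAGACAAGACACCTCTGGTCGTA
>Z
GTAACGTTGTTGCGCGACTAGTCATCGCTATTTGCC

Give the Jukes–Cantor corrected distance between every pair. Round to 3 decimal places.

d(X,Y) = 0.673, d(X,Z) = 0.392, d(Y,Z) = 0.548

X–Y: 16/36 sites differ → p ≈ 0.444444, d = −0.75 ln(1 − 0.592592) = 0.673455 ≈ 0.673.
X–Z: 11/36 sites differ → p ≈ 0.305556, d = −0.75 ln(1 − 0.407408) = 0.392437 ≈ 0.392.
Y–Z: 14/36 sites differ → p ≈ 0.388889, d = −0.75 ln(1 − 0.518519) = 0.548166 ≈ 0.548.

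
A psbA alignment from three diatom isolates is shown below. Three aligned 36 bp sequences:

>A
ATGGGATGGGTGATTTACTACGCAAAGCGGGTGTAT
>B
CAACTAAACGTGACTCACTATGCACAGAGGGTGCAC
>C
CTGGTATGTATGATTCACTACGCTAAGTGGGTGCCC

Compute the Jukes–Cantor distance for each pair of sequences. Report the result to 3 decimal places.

A–B: 15/36 sites differ → p ≈ 0.416667, d = −0.75 ln(1 − 0.555556) = 0.608198 ≈ 0.608.
A–C: 10/36 sites differ → p ≈ 0.277778, d = −0.75 ln(1 − 0.370371) = 0.346968 ≈ 0.347.
B–C: 13/36 sites differ → p ≈ 0.361111, d = −0.75 ln(1 − 0.481481) = 0.492584 ≈ 0.493.

d(A,B) = 0.608, d(A,C) = 0.347, d(B,C) = 0.493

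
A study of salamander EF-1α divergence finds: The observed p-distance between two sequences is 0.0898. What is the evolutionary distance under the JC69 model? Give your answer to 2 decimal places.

0.10

d = −(3/4) ln(1 − 4p/3) = −0.75 ln(1 − 0.119733) = −0.75 ln(0.880267)
  = −0.75 × (-0.127530) = 0.095648 substitutions/site.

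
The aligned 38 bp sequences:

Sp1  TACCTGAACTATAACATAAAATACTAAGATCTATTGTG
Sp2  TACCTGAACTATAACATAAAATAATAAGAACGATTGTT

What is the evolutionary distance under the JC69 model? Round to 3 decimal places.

0.113

The sequences differ at 4 of 38 sites (24, 30, 32, 38), so p = 4/38 ≈ 0.105263.
d = −(3/4) ln(1 − 4p/3) = −0.75 ln(1 − 0.140351) = −0.75 ln(0.859649)
  = −0.75 × (-0.151231) = 0.113423 substitutions/site.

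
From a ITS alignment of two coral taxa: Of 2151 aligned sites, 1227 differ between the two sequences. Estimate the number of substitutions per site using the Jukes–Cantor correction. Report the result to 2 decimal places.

p = 1227/2151 ≈ 0.570432.
d = −(3/4) ln(1 − 4p/3) = −0.75 ln(1 − 0.760576) = −0.75 ln(0.239424)
  = −0.75 × (-1.429519) = 1.072139 substitutions/site.

1.07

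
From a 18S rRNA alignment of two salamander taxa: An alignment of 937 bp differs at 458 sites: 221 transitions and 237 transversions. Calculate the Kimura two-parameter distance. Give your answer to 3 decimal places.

P = 221/937 ≈ 0.235859 and Q = 237/937 ≈ 0.252935.
Under the Kimura two-parameter model, d = −½ ln(1 − 2P − Q) − ¼ ln(1 − 2Q).
1 − 2P − Q = 0.275347, giving −½ ln(0.275347) = 0.644862.
1 − 2Q = 0.49413, giving −¼ ln(0.49413) = 0.176239.
d = 0.644862 + 0.176239 = 0.821101.

0.821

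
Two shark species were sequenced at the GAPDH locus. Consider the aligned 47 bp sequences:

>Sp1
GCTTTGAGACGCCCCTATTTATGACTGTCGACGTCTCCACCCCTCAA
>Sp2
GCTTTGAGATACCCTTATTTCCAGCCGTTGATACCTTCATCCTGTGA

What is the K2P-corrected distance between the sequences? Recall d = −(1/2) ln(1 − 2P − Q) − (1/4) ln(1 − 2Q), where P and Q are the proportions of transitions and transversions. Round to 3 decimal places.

0.665

Of 47 sites, 16 differences are transitions and 2 are transversions, so P = 16/47 ≈ 0.340426 and Q = 2/47 ≈ 0.042553.
Under the Kimura two-parameter model, d = −½ ln(1 − 2P − Q) − ¼ ln(1 − 2Q).
1 − 2P − Q = 0.276595, giving −½ ln(0.276595) = 0.642600.
1 − 2Q = 0.914894, giving −¼ ln(0.914894) = 0.022237.
d = 0.642600 + 0.022237 = 0.664837.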